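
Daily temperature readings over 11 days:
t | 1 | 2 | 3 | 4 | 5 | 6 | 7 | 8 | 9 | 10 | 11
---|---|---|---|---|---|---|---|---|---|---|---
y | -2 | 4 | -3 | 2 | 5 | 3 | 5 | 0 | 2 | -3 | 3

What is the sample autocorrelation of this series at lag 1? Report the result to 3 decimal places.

-0.275

Mean ȳ = (-2 + 4 − 3 + 2 + 5 + 3 + 5 + 0 + 2 − 3 + 3)/11 = 1.4545
Numerator Σ_{t=1}^{10}(y_t−ȳ)(y_{t+1}−ȳ) = -24.9339
Denominator Σ(y_t−ȳ)² = 90.7273
r_1 = -24.9339 / 90.7273 = -0.275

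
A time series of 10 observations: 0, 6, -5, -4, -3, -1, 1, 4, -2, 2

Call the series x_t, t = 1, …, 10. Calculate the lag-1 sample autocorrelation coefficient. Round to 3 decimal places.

-0.043

Mean x̄ = (0 + 6 − 5 − 4 − 3 − 1 + 1 + 4 − 2 + 2)/10 = -0.2000
Numerator Σ_{t=1}^{9}(x_t−x̄)(x_{t+1}−x̄) = -4.8400
Denominator Σ(x_t−x̄)² = 111.6000
r_1 = -4.8400 / 111.6000 = -0.043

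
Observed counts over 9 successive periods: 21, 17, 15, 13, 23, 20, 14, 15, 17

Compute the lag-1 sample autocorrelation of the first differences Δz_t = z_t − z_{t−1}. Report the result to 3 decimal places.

First differences Δz: -4, -2, -2, 10, -3, -6, 1, 2
Mean of differences = -0.5000
Numerator Σ(Δz_t−Δz̄)(Δz_{t+1}−Δz̄) = -25.2500
Denominator Σ(Δz_t−Δz̄)² = 172.0000
r_1(Δz) = -25.2500 / 172.0000 = -0.147

-0.147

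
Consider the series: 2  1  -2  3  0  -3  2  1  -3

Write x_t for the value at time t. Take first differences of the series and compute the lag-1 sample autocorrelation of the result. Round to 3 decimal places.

First differences Δx: -1, -3, 5, -3, -3, 5, -1, -4
Mean of differences = -0.6250
Numerator Σ(Δx_t−Δx̄)(Δx_{t+1}−Δx̄) = -34.3906
Denominator Σ(Δx_t−Δx̄)² = 91.8750
r_1(Δx) = -34.3906 / 91.8750 = -0.374

-0.374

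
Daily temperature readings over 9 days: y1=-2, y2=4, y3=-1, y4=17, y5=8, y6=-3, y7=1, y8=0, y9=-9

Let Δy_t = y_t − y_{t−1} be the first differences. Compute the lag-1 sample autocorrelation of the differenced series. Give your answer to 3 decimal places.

-0.333

First differences Δy: 6, -5, 18, -9, -11, 4, -1, -9
Mean of differences = -0.8750
Numerator Σ(Δy_t−Δȳ)(Δy_{t+1}−Δȳ) = -226.2656
Denominator Σ(Δy_t−Δȳ)² = 678.8750
r_1(Δy) = -226.2656 / 678.8750 = -0.333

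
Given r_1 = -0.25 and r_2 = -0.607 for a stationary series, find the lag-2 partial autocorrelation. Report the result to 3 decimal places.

φ_{22} = (r_2 − r_1²) / (1 − r_1²)
r_1² = (-0.25)² = 0.0625
Numerator = -0.607 − 0.0625 = -0.6695; denominator = 1 − 0.0625 = 0.9375
φ_{22} = -0.6695 / 0.9375 = -0.714

-0.714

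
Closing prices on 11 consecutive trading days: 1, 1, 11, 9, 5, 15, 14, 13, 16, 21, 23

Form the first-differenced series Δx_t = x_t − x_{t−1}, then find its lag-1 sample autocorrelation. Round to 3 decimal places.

-0.415

First differences Δx: 0, 10, -2, -4, 10, -1, -1, 3, 5, 2
Mean of differences = 2.2000
Numerator Σ(Δx_t−Δx̄)(Δx_{t+1}−Δx̄) = -87.8400
Denominator Σ(Δx_t−Δx̄)² = 211.6000
r_1(Δx) = -87.8400 / 211.6000 = -0.415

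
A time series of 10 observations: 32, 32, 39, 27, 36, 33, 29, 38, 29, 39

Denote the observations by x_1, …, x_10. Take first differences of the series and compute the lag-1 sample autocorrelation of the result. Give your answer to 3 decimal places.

-0.742

First differences Δx: 0, 7, -12, 9, -3, -4, 9, -9, 10
Mean of differences = 0.7778
Numerator Σ(Δx_t−Δx̄)(Δx_{t+1}−Δx̄) = -412.2716
Denominator Σ(Δx_t−Δx̄)² = 555.5556
r_1(Δx) = -412.2716 / 555.5556 = -0.742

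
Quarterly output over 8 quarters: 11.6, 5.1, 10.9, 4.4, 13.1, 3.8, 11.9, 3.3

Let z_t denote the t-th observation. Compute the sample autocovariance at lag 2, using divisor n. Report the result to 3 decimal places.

11.302

Mean z̄ = (11.6 + 5.1 + 10.9 + 4.4 + 13.1 + 3.8 + 11.9 + 3.3)/8 = 8.0125
Σ_{t=1}^{6}(z_t−z̄)(z_{t+2}−z̄) = 90.4172
γ_2 = 90.4172 / 8 = 11.302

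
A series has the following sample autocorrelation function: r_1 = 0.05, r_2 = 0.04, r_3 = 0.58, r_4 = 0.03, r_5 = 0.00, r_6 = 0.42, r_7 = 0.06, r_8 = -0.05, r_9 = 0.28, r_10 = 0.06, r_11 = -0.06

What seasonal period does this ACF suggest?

3

The largest autocorrelation is r_3 = 0.58, with weaker echoes at lags 6 (0.42) and 9 (0.28); the remaining lags stay at or below 0.06.
The dominant spike at lag 3 indicates a seasonal period of 3.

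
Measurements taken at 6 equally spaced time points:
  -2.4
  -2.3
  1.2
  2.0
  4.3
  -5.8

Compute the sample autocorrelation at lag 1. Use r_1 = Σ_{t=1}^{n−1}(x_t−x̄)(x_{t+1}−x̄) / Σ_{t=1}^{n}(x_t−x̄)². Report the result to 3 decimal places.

Mean x̄ = (-2.4 − 2.3 + 1.2 + 2.0 + 4.3 − 5.8)/6 = -0.5000
Deviations from mean: -1.9000, -1.8000, 1.7000, 2.5000, 4.8000, -5.3000
Σ(x_t−x̄)(x_{t+1}−x̄) = (3.4200) + (-3.0600) + (4.2500) + (12.0000) + (-25.4400) = -8.8300
Denominator Σ(x_t−x̄)² = 67.1200
r_1 = -8.8300 / 67.1200 = -0.132

-0.132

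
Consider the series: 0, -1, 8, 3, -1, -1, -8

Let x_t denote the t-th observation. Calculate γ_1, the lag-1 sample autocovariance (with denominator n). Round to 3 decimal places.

3.143

Mean x̄ = (0 − 1 + 8 + 3 − 1 − 1 − 8)/7 = 0.0000
Σ_{t=1}^{6}(x_t−x̄)(x_{t+1}−x̄) = 22.0000
γ_1 = 22.0000 / 7 = 3.143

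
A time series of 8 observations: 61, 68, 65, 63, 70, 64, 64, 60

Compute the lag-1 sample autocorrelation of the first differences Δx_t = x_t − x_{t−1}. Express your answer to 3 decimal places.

First differences Δx: 7, -3, -2, 7, -6, 0, -4
Mean of differences = -0.1429
Numerator Σ(Δx_t−Δx̄)(Δx_{t+1}−Δx̄) = -71.5918
Denominator Σ(Δx_t−Δx̄)² = 162.8571
r_1(Δx) = -71.5918 / 162.8571 = -0.440

-0.440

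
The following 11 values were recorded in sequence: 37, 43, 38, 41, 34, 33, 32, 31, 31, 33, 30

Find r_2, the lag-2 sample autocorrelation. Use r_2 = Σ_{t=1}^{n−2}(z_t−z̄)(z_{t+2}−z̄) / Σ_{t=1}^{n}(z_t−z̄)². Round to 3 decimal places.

0.474

Mean z̄ = (37 + 43 + 38 + 41 + 34 + 33 + 32 + 31 + 31 + 33 + 30)/11 = 34.8182
Numerator Σ_{t=1}^{9}(z_t−z̄)(z_{t+2}−z̄) = 89.0248
Denominator Σ(z_t−z̄)² = 187.6364
r_2 = 89.0248 / 187.6364 = 0.474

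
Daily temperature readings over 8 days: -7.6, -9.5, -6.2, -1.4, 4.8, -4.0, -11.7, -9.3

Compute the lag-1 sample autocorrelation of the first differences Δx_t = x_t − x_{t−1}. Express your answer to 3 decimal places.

First differences Δx: -1.9, 3.3, 4.8, 6.2, -8.8, -7.7, 2.4
Mean of differences = -0.2429
Numerator Σ(Δx_t−Δx̄)(Δx_{t+1}−Δx̄) = 33.4567
Denominator Σ(Δx_t−Δx̄)² = 218.0571
r_1(Δx) = 33.4567 / 218.0571 = 0.153

0.153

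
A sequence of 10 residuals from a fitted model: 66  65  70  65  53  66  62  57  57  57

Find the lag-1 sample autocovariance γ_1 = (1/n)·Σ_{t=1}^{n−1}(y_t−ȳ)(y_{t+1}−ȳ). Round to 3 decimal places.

Mean ȳ = (66 + 65 + 70 + 65 + 53 + 66 + 62 + 57 + 57 + 57)/10 = 61.8000
Σ_{t=1}^{9}(y_t−ȳ)(y_{t+1}−ȳ) = 46.7600
γ_1 = 46.7600 / 10 = 4.676

4.676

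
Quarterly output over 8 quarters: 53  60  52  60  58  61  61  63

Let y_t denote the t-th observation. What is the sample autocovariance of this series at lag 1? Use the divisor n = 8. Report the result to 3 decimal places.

-1.531

Mean ȳ = (53 + 60 + 52 + 60 + 58 + 61 + 61 + 63)/8 = 58.5000
Σ_{t=1}^{7}(y_t−ȳ)(y_{t+1}−ȳ) = -12.2500
γ_1 = -12.2500 / 8 = -1.531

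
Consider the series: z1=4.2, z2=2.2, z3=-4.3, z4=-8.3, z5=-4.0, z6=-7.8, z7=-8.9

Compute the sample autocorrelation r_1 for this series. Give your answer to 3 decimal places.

Mean z̄ = (4.2 + 2.2 − 4.3 − 8.3 − 4.0 − 7.8 − 8.9)/7 = -3.8429
Deviations from mean: 8.0429, 6.0429, -0.4571, -4.4571, -0.1571, -3.9571, -5.0571
Σ(z_t−z̄)(z_{t+1}−z̄) = (48.6018) + (-2.7624) + (2.0376) + (0.7004) + (0.6218) + (20.0118) = 69.2110
Denominator Σ(z_t−z̄)² = 162.5371
r_1 = 69.2110 / 162.5371 = 0.426

0.426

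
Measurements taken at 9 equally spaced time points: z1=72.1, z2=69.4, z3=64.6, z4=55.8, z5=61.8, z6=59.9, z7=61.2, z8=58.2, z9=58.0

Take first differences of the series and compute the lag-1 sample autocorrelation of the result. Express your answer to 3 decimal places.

First differences Δz: -2.7, -4.8, -8.8, 6.0, -1.9, 1.3, -3.0, -0.2
Mean of differences = -1.7625
Numerator Σ(Δz_t−Δz̄)(Δz_{t+1}−Δz̄) = -37.6164
Denominator Σ(Δz_t−Δz̄)² = 133.2588
r_1(Δz) = -37.6164 / 133.2588 = -0.282

-0.282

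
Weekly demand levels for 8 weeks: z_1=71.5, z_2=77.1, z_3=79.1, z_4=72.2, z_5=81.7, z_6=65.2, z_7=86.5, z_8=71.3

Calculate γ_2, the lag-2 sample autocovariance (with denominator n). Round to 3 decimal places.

Mean z̄ = (71.5 + 77.1 + 79.1 + 72.2 + 81.7 + 65.2 + 86.5 + 71.3)/8 = 75.5750
Deviations: -4.0750, 1.5250, 3.5250, -3.3750, 6.1250, -10.3750, 10.9250, -4.2750
Σ_{t=1}^{6}(z_t−z̄)(z_{t+2}−z̄) = 148.3638
γ_2 = 148.3638 / 8 = 18.545

18.545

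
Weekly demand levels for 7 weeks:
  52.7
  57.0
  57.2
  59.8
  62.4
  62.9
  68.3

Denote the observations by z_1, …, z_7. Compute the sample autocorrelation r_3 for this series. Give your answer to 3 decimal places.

Mean z̄ = (52.7 + 57.0 + 57.2 + 59.8 + 62.4 + 62.9 + 68.3)/7 = 60.0429
Σ(z_t−z̄)(z_{t+3}−z̄) = (1.7833) + (-7.1724) + (-8.1224) + (-2.0053) = -15.5169
Denominator Σ(z_t−z̄)² = 153.2171
r_3 = -15.5169 / 153.2171 = -0.101

-0.101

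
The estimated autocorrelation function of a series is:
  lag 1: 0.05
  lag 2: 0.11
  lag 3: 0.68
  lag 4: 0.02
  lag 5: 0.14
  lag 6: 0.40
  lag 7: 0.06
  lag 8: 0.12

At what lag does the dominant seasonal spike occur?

3

The largest autocorrelation is r_3 = 0.68, with a weaker echo at lag 6 (0.40); the remaining lags stay at or below 0.14.
The dominant spike at lag 3 indicates a seasonal period of 3.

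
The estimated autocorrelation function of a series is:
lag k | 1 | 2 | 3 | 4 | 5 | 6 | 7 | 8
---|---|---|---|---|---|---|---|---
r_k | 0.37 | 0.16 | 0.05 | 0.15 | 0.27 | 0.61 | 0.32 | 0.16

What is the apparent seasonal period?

The largest autocorrelation is r_6 = 0.61; the remaining lags stay at or below 0.37. The elevated value at lag 1 (0.37), dropping to 0.16 at lag 2, reflects decaying short-term dependence rather than seasonality.
The dominant spike at lag 6 indicates a seasonal period of 6.

6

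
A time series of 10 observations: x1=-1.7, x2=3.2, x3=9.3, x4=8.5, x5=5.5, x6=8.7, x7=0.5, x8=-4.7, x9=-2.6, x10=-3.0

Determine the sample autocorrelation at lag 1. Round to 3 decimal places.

Mean x̄ = (-1.7 + 3.2 + 9.3 + 8.5 + 5.5 + 8.7 + 0.5 − 4.7 − 2.6 − 3.0)/10 = 2.3700
Numerator Σ_{t=1}^{9}(x_t−x̄)(x_{t+1}−x̄) = 147.0651
Denominator Σ(x_t−x̄)² = 259.7410
r_1 = 147.0651 / 259.7410 = 0.566

0.566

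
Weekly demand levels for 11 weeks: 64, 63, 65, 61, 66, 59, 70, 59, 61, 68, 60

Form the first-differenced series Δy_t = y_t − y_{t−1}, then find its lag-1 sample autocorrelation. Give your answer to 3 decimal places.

-0.719

First differences Δy: -1, 2, -4, 5, -7, 11, -11, 2, 7, -8
Mean of differences = -0.4000
Numerator Σ(Δy_t−Δȳ)(Δy_{t+1}−Δȳ) = -325.1600
Denominator Σ(Δy_t−Δȳ)² = 452.4000
r_1(Δy) = -325.1600 / 452.4000 = -0.719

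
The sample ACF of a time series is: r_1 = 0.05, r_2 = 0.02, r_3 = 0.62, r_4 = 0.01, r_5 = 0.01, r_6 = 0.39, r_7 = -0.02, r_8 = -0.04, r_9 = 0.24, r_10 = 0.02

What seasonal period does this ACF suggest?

The largest autocorrelation is r_3 = 0.62, with weaker echoes at lags 6 (0.39) and 9 (0.24); the remaining lags stay at or below 0.05.
The dominant spike at lag 3 indicates a seasonal period of 3.

3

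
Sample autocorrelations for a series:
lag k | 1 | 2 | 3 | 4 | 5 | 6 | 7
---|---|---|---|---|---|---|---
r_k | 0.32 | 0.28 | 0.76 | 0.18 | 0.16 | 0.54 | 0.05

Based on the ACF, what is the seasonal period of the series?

The largest autocorrelation is r_3 = 0.76, with a weaker echo at lag 6 (0.54); the remaining lags stay at or below 0.32. The elevated value at lag 1 (0.32), dropping to 0.28 at lag 2, reflects decaying short-term dependence rather than seasonality.
The dominant spike at lag 3 indicates a seasonal period of 3.

3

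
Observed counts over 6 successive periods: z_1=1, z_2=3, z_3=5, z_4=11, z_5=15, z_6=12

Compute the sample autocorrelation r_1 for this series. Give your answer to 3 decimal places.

Mean z̄ = (1 + 3 + 5 + 11 + 15 + 12)/6 = 7.8333
Deviations from mean: -6.8333, -4.8333, -2.8333, 3.1667, 7.1667, 4.1667
Σ(z_t−z̄)(z_{t+1}−z̄) = (33.0278) + (13.6944) + (-8.9722) + (22.6944) + (29.8611) = 90.3056
Denominator Σ(z_t−z̄)² = 156.8333
r_1 = 90.3056 / 156.8333 = 0.576

0.576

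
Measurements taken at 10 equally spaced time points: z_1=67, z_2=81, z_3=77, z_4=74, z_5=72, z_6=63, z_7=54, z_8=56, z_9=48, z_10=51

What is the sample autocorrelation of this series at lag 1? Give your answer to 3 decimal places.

0.734

Mean z̄ = (67 + 81 + 77 + 74 + 72 + 63 + 54 + 56 + 48 + 51)/10 = 64.3000
Numerator Σ_{t=1}^{9}(z_t−z̄)(z_{t+1}−z̄) = 896.0100
Denominator Σ(z_t−z̄)² = 1220.1000
r_1 = 896.0100 / 1220.1000 = 0.734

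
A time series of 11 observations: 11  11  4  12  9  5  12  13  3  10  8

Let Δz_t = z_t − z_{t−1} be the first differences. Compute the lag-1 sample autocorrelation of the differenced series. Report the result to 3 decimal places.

First differences Δz: 0, -7, 8, -3, -4, 7, 1, -10, 7, -2
Mean of differences = -0.3000
Numerator Σ(Δz_t−Δz̄)(Δz_{t+1}−Δz̄) = -183.3900
Denominator Σ(Δz_t−Δz̄)² = 340.1000
r_1(Δz) = -183.3900 / 340.1000 = -0.539

-0.539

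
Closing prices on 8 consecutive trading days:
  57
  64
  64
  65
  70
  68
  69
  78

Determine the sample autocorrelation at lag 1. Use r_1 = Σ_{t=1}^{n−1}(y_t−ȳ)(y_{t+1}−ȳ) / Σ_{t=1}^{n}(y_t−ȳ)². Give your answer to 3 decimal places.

0.256

Mean ȳ = (57 + 64 + 64 + 65 + 70 + 68 + 69 + 78)/8 = 66.8750
Σ(y_t−ȳ)(y_{t+1}−ȳ) = (28.3906) + (8.2656) + (5.3906) + (-5.8594) + (3.5156) + (2.3906) + (23.6406) = 65.7344
Denominator Σ(y_t−ȳ)² = 256.8750
r_1 = 65.7344 / 256.8750 = 0.256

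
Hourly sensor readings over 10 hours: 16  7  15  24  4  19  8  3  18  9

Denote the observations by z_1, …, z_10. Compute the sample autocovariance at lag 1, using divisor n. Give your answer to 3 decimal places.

Mean z̄ = (16 + 7 + 15 + 24 + 4 + 19 + 8 + 3 + 18 + 9)/10 = 12.3000
Σ_{t=1}^{9}(z_t−z̄)(z_{t+1}−z̄) = -215.6900
γ_1 = -215.6900 / 10 = -21.569

-21.569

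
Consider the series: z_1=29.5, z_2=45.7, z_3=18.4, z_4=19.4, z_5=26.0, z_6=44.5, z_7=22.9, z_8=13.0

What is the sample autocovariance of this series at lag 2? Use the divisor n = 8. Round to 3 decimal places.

-66.176

Mean z̄ = (29.5 + 45.7 + 18.4 + 19.4 + 26.0 + 44.5 + 22.9 + 13.0)/8 = 27.4250
Deviations: 2.0750, 18.2750, -9.0250, -8.0250, -1.4250, 17.0750, -4.5250, -14.4250
Σ_{t=1}^{6}(z_t−z̄)(z_{t+2}−z̄) = -529.4088
γ_2 = -529.4088 / 8 = -66.176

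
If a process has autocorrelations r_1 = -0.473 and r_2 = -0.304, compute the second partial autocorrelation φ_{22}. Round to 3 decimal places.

-0.680

φ_{22} = (r_2 − r_1²) / (1 − r_1²)
r_1² = (-0.473)² = 0.223729
Numerator = -0.304 − 0.2237 = -0.5277; denominator = 1 − 0.2237 = 0.7763
φ_{22} = -0.5277 / 0.7763 = -0.680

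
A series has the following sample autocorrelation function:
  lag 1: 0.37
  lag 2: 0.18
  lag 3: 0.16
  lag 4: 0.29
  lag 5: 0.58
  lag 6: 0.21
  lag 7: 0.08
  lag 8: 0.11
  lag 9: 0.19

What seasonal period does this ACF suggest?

5

The largest autocorrelation is r_5 = 0.58; the remaining lags stay at or below 0.37. The elevated value at lag 1 (0.37), dropping to 0.18 at lag 2, reflects decaying short-term dependence rather than seasonality.
The dominant spike at lag 5 indicates a seasonal period of 5.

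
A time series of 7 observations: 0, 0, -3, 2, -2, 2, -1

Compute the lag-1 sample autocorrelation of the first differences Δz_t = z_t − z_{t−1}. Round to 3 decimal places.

First differences Δz: 0, -3, 5, -4, 4, -3
Mean of differences = -0.1667
Numerator Σ(Δz_t−Δz̄)(Δz_{t+1}−Δz̄) = -62.6944
Denominator Σ(Δz_t−Δz̄)² = 74.8333
r_1(Δz) = -62.6944 / 74.8333 = -0.838

-0.838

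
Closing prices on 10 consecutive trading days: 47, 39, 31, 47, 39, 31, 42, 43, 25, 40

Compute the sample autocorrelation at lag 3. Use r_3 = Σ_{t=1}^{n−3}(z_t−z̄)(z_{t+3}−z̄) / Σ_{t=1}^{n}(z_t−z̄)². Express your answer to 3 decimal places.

0.564

Mean z̄ = (47 + 39 + 31 + 47 + 39 + 31 + 42 + 43 + 25 + 40)/10 = 38.4000
Σ(z_t−z̄)(z_{t+3}−z̄) = (73.9600) + (0.3600) + (54.7600) + (30.9600) + (2.7600) + (99.1600) + (5.7600) = 267.7200
Denominator Σ(z_t−z̄)² = 474.4000
r_3 = 267.7200 / 474.4000 = 0.564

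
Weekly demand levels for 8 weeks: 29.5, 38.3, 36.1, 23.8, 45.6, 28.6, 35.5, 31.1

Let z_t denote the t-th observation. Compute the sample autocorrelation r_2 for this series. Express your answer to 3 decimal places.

0.181

Mean z̄ = (29.5 + 38.3 + 36.1 + 23.8 + 45.6 + 28.6 + 35.5 + 31.1)/8 = 33.5625
Deviations from mean: -4.0625, 4.7375, 2.5375, -9.7625, 12.0375, -4.9625, 1.9375, -2.4625
Σ(z_t−z̄)(z_{t+2}−z̄) = (-10.3086) + (-46.2498) + (30.5452) + (48.4464) + (23.3227) + (12.2202) = 57.9759
Denominator Σ(z_t−z̄)² = 320.0388
r_2 = 57.9759 / 320.0388 = 0.181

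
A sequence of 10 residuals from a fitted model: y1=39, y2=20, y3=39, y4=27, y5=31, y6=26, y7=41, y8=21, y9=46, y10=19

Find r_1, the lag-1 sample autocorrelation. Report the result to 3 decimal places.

-0.801

Mean ȳ = (39 + 20 + 39 + 27 + 31 + 26 + 41 + 21 + 46 + 19)/10 = 30.9000
Numerator Σ_{t=1}^{9}(y_t−ȳ)(y_{t+1}−ȳ) = -687.7100
Denominator Σ(y_t−ȳ)² = 858.9000
r_1 = -687.7100 / 858.9000 = -0.801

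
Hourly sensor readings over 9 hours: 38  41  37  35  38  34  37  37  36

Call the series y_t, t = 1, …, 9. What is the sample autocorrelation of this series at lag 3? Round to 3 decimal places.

0.156

Mean ȳ = (38 + 41 + 37 + 35 + 38 + 34 + 37 + 37 + 36)/9 = 37.0000
Σ(y_t−ȳ)(y_{t+3}−ȳ) = (-2.0000) + (4.0000) + (0.0000) + (0.0000) + (0.0000) + (3.0000) = 5.0000
Denominator Σ(y_t−ȳ)² = 32.0000
r_3 = 5.0000 / 32.0000 = 0.156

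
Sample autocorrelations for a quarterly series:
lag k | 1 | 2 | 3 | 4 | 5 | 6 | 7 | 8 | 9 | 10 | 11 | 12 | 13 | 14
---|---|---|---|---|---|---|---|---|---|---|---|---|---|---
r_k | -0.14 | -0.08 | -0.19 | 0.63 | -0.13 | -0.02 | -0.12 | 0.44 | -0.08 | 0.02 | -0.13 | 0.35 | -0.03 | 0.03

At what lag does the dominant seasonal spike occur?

The largest autocorrelation is r_4 = 0.63, with weaker echoes at lags 8 (0.44) and 12 (0.35); the remaining lags stay at or below 0.03.
The dominant spike at lag 4 indicates a seasonal period of 4.

4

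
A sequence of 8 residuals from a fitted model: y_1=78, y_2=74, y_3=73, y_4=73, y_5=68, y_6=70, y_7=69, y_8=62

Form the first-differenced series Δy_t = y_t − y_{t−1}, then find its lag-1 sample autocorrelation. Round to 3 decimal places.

-0.297

First differences Δy: -4, -1, 0, -5, 2, -1, -7
Mean of differences = -2.2857
Numerator Σ(Δy_t−Δȳ)(Δy_{t+1}−Δȳ) = -17.6531
Denominator Σ(Δy_t−Δȳ)² = 59.4286
r_1(Δy) = -17.6531 / 59.4286 = -0.297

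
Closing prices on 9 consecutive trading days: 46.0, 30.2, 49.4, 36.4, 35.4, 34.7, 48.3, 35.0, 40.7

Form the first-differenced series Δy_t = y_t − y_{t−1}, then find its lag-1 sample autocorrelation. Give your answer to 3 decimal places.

First differences Δy: -15.8, 19.2, -13.0, -1.0, -0.7, 13.6, -13.3, 5.7
Mean of differences = -0.6625
Numerator Σ(Δy_t−Δȳ)(Δy_{t+1}−Δȳ) = -802.7289
Denominator Σ(Δy_t−Δȳ)² = 1179.5988
r_1(Δy) = -802.7289 / 1179.5988 = -0.681

-0.681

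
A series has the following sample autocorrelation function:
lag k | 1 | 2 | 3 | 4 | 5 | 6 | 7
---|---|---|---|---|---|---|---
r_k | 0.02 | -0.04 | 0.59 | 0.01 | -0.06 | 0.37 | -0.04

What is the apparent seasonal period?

3

The largest autocorrelation is r_3 = 0.59, with a weaker echo at lag 6 (0.37); the remaining lags stay at or below 0.02.
The dominant spike at lag 3 indicates a seasonal period of 3.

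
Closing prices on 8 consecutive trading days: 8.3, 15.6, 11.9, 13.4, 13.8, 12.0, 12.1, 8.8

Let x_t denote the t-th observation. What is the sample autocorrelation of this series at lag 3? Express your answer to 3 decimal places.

-0.102

Mean x̄ = (8.3 + 15.6 + 11.9 + 13.4 + 13.8 + 12.0 + 12.1 + 8.8)/8 = 11.9875
Σ(x_t−x̄)(x_{t+3}−x̄) = (-5.2086) + (6.5477) + (-0.0011) + (0.1589) + (-5.7773) = -4.2805
Denominator Σ(x_t−x̄)² = 42.1088
r_3 = -4.2805 / 42.1088 = -0.102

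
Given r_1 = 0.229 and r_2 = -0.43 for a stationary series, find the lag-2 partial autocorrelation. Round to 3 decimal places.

-0.509

φ_{22} = (r_2 − r_1²) / (1 − r_1²)
r_1² = (0.229)² = 0.052441
Numerator = -0.43 − 0.0524 = -0.4824; denominator = 1 − 0.0524 = 0.9476
φ_{22} = -0.4824 / 0.9476 = -0.509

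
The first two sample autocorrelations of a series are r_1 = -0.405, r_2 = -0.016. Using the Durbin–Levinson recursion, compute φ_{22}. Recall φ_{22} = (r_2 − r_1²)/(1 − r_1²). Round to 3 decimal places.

-0.215

φ_{22} = (r_2 − r_1²) / (1 − r_1²)
r_1² = (-0.405)² = 0.164025
Numerator = -0.016 − 0.1640 = -0.1800; denominator = 1 − 0.1640 = 0.8360
φ_{22} = -0.1800 / 0.8360 = -0.215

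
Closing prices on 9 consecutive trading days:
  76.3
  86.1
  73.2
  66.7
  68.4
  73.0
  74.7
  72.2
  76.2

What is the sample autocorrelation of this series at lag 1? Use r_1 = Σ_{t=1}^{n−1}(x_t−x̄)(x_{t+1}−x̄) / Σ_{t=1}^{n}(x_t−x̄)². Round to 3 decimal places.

0.263

Mean x̄ = (76.3 + 86.1 + 73.2 + 66.7 + 68.4 + 73.0 + 74.7 + 72.2 + 76.2)/9 = 74.0889
Numerator Σ_{t=1}^{8}(x_t−x̄)(x_{t+1}−x̄) = 64.8710
Denominator Σ(x_t−x̄)² = 246.4889
r_1 = 64.8710 / 246.4889 = 0.263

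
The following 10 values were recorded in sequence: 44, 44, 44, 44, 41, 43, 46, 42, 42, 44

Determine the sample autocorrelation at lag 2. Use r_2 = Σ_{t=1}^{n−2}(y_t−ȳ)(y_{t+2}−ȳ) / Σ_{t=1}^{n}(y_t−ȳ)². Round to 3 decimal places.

Mean ȳ = (44 + 44 + 44 + 44 + 41 + 43 + 46 + 42 + 42 + 44)/10 = 43.4000
Numerator Σ_{t=1}^{8}(y_t−ȳ)(y_{t+2}−ȳ) = -11.1200
Denominator Σ(y_t−ȳ)² = 18.4000
r_2 = -11.1200 / 18.4000 = -0.604

-0.604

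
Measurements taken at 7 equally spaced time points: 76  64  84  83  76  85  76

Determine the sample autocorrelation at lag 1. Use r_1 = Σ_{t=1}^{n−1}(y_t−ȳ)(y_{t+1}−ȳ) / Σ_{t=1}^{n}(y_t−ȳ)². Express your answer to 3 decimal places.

Mean ȳ = (76 + 64 + 84 + 83 + 76 + 85 + 76)/7 = 77.7143
Σ(y_t−ȳ)(y_{t+1}−ȳ) = (23.5102) + (-86.2041) + (33.2245) + (-9.0612) + (-12.4898) + (-12.4898) = -63.5102
Denominator Σ(y_t−ȳ)² = 317.4286
r_1 = -63.5102 / 317.4286 = -0.200

-0.200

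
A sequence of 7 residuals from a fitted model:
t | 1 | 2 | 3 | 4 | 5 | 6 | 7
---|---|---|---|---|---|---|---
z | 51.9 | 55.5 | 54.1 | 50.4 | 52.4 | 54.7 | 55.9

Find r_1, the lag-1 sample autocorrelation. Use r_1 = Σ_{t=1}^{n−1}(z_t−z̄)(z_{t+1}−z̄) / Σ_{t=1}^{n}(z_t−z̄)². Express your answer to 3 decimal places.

0.045

Mean z̄ = (51.9 + 55.5 + 54.1 + 50.4 + 52.4 + 54.7 + 55.9)/7 = 53.5571
Deviations from mean: -1.6571, 1.9429, 0.5429, -3.1571, -1.1571, 1.1429, 2.3429
Σ(z_t−z̄)(z_{t+1}−z̄) = (-3.2196) + (1.0547) + (-1.7139) + (3.6533) + (-1.3224) + (2.6776) = 1.1296
Denominator Σ(z_t−z̄)² = 24.9171
r_1 = 1.1296 / 24.9171 = 0.045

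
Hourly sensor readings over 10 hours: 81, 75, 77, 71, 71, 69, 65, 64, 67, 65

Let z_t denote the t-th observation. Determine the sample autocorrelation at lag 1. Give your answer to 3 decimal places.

Mean z̄ = (81 + 75 + 77 + 71 + 71 + 69 + 65 + 64 + 67 + 65)/10 = 70.5000
Numerator Σ_{t=1}^{9}(z_t−z̄)(z_{t+1}−z̄) = 165.2500
Denominator Σ(z_t−z̄)² = 290.5000
r_1 = 165.2500 / 290.5000 = 0.569

0.569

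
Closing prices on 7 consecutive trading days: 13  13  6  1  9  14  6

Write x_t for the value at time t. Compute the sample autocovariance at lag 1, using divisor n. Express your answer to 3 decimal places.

Mean x̄ = (13 + 13 + 6 + 1 + 9 + 14 + 6)/7 = 8.8571
Σ_{t=1}^{6}(x_t−x̄)(x_{t+1}−x̄) = 12.6939
γ_1 = 12.6939 / 7 = 1.813

1.813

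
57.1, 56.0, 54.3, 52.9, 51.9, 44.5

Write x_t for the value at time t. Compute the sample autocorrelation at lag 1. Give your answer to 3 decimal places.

Mean x̄ = (57.1 + 56.0 + 54.3 + 52.9 + 51.9 + 44.5)/6 = 52.7833
Deviations from mean: 4.3167, 3.2167, 1.5167, 0.1167, -0.8833, -8.2833
Σ(x_t−x̄)(x_{t+1}−x̄) = (13.8853) + (4.8786) + (0.1769) + (-0.1031) + (7.3169) = 26.1547
Denominator Σ(x_t−x̄)² = 100.6883
r_1 = 26.1547 / 100.6883 = 0.260

0.260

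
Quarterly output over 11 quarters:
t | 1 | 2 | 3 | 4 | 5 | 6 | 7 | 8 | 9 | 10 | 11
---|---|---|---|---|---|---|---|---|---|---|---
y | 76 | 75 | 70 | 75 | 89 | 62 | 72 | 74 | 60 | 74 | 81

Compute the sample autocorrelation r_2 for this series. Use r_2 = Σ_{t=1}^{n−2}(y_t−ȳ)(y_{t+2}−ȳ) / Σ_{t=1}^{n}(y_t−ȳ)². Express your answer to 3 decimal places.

-0.296

Mean ȳ = (76 + 75 + 70 + 75 + 89 + 62 + 72 + 74 + 60 + 74 + 81)/11 = 73.4545
Numerator Σ_{t=1}^{9}(y_t−ȳ)(y_{t+2}−ȳ) = -188.3223
Denominator Σ(y_t−ȳ)² = 636.7273
r_2 = -188.3223 / 636.7273 = -0.296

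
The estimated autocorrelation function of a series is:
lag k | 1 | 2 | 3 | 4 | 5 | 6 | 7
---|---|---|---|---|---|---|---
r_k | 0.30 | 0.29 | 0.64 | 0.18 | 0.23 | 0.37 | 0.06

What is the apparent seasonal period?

3

The largest autocorrelation is r_3 = 0.64, with a weaker echo at lag 6 (0.37); the remaining lags stay at or below 0.30. The elevated value at lag 1 (0.30), dropping to 0.29 at lag 2, reflects decaying short-term dependence rather than seasonality.
The dominant spike at lag 3 indicates a seasonal period of 3.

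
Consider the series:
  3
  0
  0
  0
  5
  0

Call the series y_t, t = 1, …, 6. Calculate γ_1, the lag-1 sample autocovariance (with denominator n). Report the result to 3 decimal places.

Mean ȳ = (3 + 0 + 0 + 0 + 5 + 0)/6 = 1.3333
Deviations: 1.6667, -1.3333, -1.3333, -1.3333, 3.6667, -1.3333
Σ_{t=1}^{5}(y_t−ȳ)(y_{t+1}−ȳ) = -8.4444
γ_1 = -8.4444 / 6 = -1.407

-1.407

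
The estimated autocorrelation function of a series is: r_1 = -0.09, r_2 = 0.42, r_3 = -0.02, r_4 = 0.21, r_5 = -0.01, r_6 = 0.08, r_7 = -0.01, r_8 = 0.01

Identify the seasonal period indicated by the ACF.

2

The largest autocorrelation is r_2 = 0.42, with a weaker echo at lag 4 (0.21); the remaining lags stay at or below 0.08.
The dominant spike at lag 2 indicates a seasonal period of 2.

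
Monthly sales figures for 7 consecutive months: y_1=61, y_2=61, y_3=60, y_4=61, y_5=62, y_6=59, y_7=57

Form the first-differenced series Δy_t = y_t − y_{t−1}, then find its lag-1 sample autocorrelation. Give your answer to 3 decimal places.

First differences Δy: 0, -1, 1, 1, -3, -2
Mean of differences = -0.6667
Numerator Σ(Δy_t−Δȳ)(Δy_{t+1}−Δȳ) = 1.2222
Denominator Σ(Δy_t−Δȳ)² = 13.3333
r_1(Δy) = 1.2222 / 13.3333 = 0.092

0.092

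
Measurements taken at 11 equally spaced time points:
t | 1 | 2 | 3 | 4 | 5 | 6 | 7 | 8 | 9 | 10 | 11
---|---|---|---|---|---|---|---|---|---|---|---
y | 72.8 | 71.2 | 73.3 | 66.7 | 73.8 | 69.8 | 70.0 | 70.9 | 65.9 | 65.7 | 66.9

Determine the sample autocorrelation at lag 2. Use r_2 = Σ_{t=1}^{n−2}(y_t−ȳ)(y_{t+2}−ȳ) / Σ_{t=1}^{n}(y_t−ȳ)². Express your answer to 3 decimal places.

Mean ȳ = (72.8 + 71.2 + 73.3 + 66.7 + 73.8 + 69.8 + 70.0 + 70.9 + 65.9 + 65.7 + 66.9)/11 = 69.7273
Numerator Σ_{t=1}^{9}(y_t−ȳ)(y_{t+2}−ȳ) = 27.1003
Denominator Σ(y_t−ȳ)² = 90.4418
r_2 = 27.1003 / 90.4418 = 0.300

0.300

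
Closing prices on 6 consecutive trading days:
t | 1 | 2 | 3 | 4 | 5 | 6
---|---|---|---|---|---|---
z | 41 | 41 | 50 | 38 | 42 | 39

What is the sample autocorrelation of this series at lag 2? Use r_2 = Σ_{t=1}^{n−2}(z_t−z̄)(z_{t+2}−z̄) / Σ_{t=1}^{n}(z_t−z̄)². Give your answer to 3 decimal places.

Mean z̄ = (41 + 41 + 50 + 38 + 42 + 39)/6 = 41.8333
Σ(z_t−z̄)(z_{t+2}−z̄) = (-6.8056) + (3.1944) + (1.3611) + (10.8611) = 8.6111
Denominator Σ(z_t−z̄)² = 90.8333
r_2 = 8.6111 / 90.8333 = 0.095

0.095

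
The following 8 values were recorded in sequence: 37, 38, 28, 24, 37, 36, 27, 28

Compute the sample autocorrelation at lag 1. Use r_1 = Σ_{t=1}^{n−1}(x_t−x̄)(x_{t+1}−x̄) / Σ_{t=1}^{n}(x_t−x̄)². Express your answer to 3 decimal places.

Mean x̄ = (37 + 38 + 28 + 24 + 37 + 36 + 27 + 28)/8 = 31.8750
Deviations from mean: 5.1250, 6.1250, -3.8750, -7.8750, 5.1250, 4.1250, -4.8750, -3.8750
Σ(x_t−x̄)(x_{t+1}−x̄) = (31.3906) + (-23.7344) + (30.5156) + (-40.3594) + (21.1406) + (-20.1094) + (18.8906) = 17.7344
Denominator Σ(x_t−x̄)² = 222.8750
r_1 = 17.7344 / 222.8750 = 0.080

0.080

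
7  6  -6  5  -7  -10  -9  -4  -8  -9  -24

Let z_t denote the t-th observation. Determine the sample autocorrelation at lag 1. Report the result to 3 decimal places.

Mean z̄ = (7 + 6 − 6 + 5 − 7 − 10 − 9 − 4 − 8 − 9 − 24)/11 = -5.3636
Numerator Σ_{t=1}^{10}(z_t−z̄)(z_{t+1}−z̄) = 202.9587
Denominator Σ(z_t−z̄)² = 796.5455
r_1 = 202.9587 / 796.5455 = 0.255

0.255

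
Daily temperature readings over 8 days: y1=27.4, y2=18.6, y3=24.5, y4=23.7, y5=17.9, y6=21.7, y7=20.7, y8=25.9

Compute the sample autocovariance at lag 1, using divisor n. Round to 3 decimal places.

Mean ȳ = (27.4 + 18.6 + 24.5 + 23.7 + 17.9 + 21.7 + 20.7 + 25.9)/8 = 22.5500
Σ_{t=1}^{7}(y_t−ȳ)(y_{t+1}−ȳ) = -30.6375
γ_1 = -30.6375 / 8 = -3.830

-3.830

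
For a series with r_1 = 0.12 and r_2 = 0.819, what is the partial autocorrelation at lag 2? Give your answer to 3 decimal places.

0.816

φ_{22} = (r_2 − r_1²) / (1 − r_1²)
r_1² = (0.12)² = 0.0144
Numerator = 0.819 − 0.0144 = 0.8046; denominator = 1 − 0.0144 = 0.9856
φ_{22} = 0.8046 / 0.9856 = 0.816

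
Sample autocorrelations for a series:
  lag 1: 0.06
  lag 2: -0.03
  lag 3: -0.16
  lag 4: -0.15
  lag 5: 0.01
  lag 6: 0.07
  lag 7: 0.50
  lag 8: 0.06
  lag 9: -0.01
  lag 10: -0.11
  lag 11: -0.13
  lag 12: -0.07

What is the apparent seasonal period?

7

The largest autocorrelation is r_7 = 0.50; the remaining lags stay at or below 0.07.
The dominant spike at lag 7 indicates a seasonal period of 7.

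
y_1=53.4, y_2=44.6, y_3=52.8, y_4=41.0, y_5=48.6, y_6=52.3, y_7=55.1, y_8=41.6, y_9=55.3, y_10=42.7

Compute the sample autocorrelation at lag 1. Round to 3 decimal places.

-0.589

Mean ȳ = (53.4 + 44.6 + 52.8 + 41.0 + 48.6 + 52.3 + 55.1 + 41.6 + 55.3 + 42.7)/10 = 48.7400
Numerator Σ_{t=1}^{9}(y_t−ȳ)(y_{t+1}−ȳ) = -176.1696
Denominator Σ(y_t−ȳ)² = 298.8840
r_1 = -176.1696 / 298.8840 = -0.589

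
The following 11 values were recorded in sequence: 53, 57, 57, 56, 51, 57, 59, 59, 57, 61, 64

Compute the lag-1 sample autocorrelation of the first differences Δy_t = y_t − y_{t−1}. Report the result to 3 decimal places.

First differences Δy: 4, 0, -1, -5, 6, 2, 0, -2, 4, 3
Mean of differences = 1.1000
Numerator Σ(Δy_t−Δȳ)(Δy_{t+1}−Δȳ) = -14.6100
Denominator Σ(Δy_t−Δȳ)² = 98.9000
r_1(Δy) = -14.6100 / 98.9000 = -0.148

-0.148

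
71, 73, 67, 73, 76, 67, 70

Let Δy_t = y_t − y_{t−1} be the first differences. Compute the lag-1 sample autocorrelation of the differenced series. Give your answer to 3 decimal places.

-0.486

First differences Δy: 2, -6, 6, 3, -9, 3
Mean of differences = -0.1667
Numerator Σ(Δy_t−Δȳ)(Δy_{t+1}−Δȳ) = -85.0278
Denominator Σ(Δy_t−Δȳ)² = 174.8333
r_1(Δy) = -85.0278 / 174.8333 = -0.486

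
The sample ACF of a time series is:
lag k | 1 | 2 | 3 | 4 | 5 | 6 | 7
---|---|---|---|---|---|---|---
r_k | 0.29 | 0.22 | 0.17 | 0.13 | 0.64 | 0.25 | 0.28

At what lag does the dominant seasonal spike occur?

5

The largest autocorrelation is r_5 = 0.64; the remaining lags stay at or below 0.29. The elevated value at lag 1 (0.29), dropping to 0.22 at lag 2, reflects decaying short-term dependence rather than seasonality.
The dominant spike at lag 5 indicates a seasonal period of 5.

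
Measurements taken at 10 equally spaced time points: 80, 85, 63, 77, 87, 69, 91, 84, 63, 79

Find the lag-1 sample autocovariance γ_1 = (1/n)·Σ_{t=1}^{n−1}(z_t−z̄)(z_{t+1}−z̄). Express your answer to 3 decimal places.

-31.104

Mean z̄ = (80 + 85 + 63 + 77 + 87 + 69 + 91 + 84 + 63 + 79)/10 = 77.8000
Σ_{t=1}^{9}(z_t−z̄)(z_{t+1}−z̄) = -311.0400
γ_1 = -311.0400 / 10 = -31.104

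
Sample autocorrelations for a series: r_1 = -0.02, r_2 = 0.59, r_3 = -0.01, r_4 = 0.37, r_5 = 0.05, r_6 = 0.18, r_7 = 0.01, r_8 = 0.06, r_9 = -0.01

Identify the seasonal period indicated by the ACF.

The largest autocorrelation is r_2 = 0.59, with weaker echoes at lags 4 (0.37) and 6 (0.18); the remaining lags stay at or below 0.06.
The dominant spike at lag 2 indicates a seasonal period of 2.

2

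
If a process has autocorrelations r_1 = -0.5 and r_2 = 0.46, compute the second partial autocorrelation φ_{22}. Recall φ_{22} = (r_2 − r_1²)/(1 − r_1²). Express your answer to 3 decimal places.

φ_{22} = (r_2 − r_1²) / (1 − r_1²)
r_1² = (-0.5)² = 0.25
Numerator = 0.46 − 0.2500 = 0.2100; denominator = 1 − 0.2500 = 0.7500
φ_{22} = 0.2100 / 0.7500 = 0.280

0.280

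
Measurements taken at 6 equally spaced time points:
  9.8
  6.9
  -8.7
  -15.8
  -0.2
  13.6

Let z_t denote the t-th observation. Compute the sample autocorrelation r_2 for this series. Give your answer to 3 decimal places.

-0.595

Mean z̄ = (9.8 + 6.9 − 8.7 − 15.8 − 0.2 + 13.6)/6 = 0.9333
Numerator Σ_{t=1}^{4}(z_t−z̄)(z_{t+2}−z̄) = -386.2956
Denominator Σ(z_t−z̄)² = 648.7533
r_2 = -386.2956 / 648.7533 = -0.595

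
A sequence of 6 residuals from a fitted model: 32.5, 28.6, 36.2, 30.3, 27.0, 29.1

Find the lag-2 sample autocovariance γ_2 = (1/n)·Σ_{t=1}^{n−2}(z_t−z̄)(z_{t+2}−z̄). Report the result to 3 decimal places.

-1.426

Mean z̄ = (32.5 + 28.6 + 36.2 + 30.3 + 27.0 + 29.1)/6 = 30.6167
Σ_{t=1}^{4}(z_t−z̄)(z_{t+2}−z̄) = -8.5589
γ_2 = -8.5589 / 6 = -1.426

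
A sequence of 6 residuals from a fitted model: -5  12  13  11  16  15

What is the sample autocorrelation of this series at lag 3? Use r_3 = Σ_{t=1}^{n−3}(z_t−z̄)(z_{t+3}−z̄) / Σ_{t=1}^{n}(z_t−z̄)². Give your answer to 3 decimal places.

Mean z̄ = (-5 + 12 + 13 + 11 + 16 + 15)/6 = 10.3333
Deviations from mean: -15.3333, 1.6667, 2.6667, 0.6667, 5.6667, 4.6667
Numerator Σ_{t=1}^{3}(z_t−z̄)(z_{t+3}−z̄) = 11.6667
Denominator Σ(z_t−z̄)² = 299.3333
r_3 = 11.6667 / 299.3333 = 0.039

0.039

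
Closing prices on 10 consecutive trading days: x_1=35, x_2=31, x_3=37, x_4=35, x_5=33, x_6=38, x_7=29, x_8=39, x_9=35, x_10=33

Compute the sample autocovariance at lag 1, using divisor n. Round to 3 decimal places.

Mean x̄ = (35 + 31 + 37 + 35 + 33 + 38 + 29 + 39 + 35 + 33)/10 = 34.5000
Σ_{t=1}^{9}(x_t−x̄)(x_{t+1}−x̄) = -57.7500
γ_1 = -57.7500 / 10 = -5.775

-5.775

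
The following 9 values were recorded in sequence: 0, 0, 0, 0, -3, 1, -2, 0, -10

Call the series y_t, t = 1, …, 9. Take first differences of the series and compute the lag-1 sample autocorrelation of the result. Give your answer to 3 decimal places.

-0.411

First differences Δy: 0, 0, 0, -3, 4, -3, 2, -10
Mean of differences = -1.2500
Numerator Σ(Δy_t−Δȳ)(Δy_{t+1}−Δȳ) = -51.5625
Denominator Σ(Δy_t−Δȳ)² = 125.5000
r_1(Δy) = -51.5625 / 125.5000 = -0.411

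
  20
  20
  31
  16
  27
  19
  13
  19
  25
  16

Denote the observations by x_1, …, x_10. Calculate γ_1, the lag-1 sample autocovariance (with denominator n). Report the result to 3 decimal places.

Mean x̄ = (20 + 20 + 31 + 16 + 27 + 19 + 13 + 19 + 25 + 16)/10 = 20.6000
Σ_{t=1}^{9}(x_t−x̄)(x_{t+1}−x̄) = -96.3600
γ_1 = -96.3600 / 10 = -9.636

-9.636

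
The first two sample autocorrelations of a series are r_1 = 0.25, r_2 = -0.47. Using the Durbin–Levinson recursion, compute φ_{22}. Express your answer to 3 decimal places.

-0.568

φ_{22} = (r_2 − r_1²) / (1 − r_1²)
r_1² = (0.25)² = 0.0625
Numerator = -0.47 − 0.0625 = -0.5325; denominator = 1 − 0.0625 = 0.9375
φ_{22} = -0.5325 / 0.9375 = -0.568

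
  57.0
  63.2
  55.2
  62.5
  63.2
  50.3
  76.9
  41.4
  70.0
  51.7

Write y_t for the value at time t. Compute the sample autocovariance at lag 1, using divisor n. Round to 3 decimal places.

Mean ȳ = (57.0 + 63.2 + 55.2 + 62.5 + 63.2 + 50.3 + 76.9 + 41.4 + 70.0 + 51.7)/10 = 59.1400
Σ_{t=1}^{9}(y_t−ȳ)(y_{t+1}−ȳ) = -805.6876
γ_1 = -805.6876 / 10 = -80.569

-80.569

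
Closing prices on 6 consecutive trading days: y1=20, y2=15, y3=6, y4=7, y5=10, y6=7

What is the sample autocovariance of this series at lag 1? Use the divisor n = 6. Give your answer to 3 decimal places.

7.162

Mean ȳ = (20 + 15 + 6 + 7 + 10 + 7)/6 = 10.8333
Deviations: 9.1667, 4.1667, -4.8333, -3.8333, -0.8333, -3.8333
Σ_{t=1}^{5}(y_t−ȳ)(y_{t+1}−ȳ) = 42.9722
γ_1 = 42.9722 / 6 = 7.162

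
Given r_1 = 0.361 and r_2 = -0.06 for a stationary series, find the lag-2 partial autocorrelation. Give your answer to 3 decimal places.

φ_{22} = (r_2 − r_1²) / (1 − r_1²)
r_1² = (0.361)² = 0.130321
Numerator = -0.06 − 0.1303 = -0.1903; denominator = 1 − 0.1303 = 0.8697
φ_{22} = -0.1903 / 0.8697 = -0.219

-0.219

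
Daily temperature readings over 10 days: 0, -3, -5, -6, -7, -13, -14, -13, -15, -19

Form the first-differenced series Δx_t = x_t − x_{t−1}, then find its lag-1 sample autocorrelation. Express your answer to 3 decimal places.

First differences Δx: -3, -2, -1, -1, -6, -1, 1, -2, -4
Mean of differences = -2.1111
Numerator Σ(Δx_t−Δx̄)(Δx_{t+1}−Δx̄) = -3.7901
Denominator Σ(Δx_t−Δx̄)² = 32.8889
r_1(Δx) = -3.7901 / 32.8889 = -0.115

-0.115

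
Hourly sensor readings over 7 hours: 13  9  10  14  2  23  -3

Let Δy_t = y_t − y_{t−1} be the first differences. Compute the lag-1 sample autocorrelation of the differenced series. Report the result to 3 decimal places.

First differences Δy: -4, 1, 4, -12, 21, -26
Mean of differences = -2.6667
Numerator Σ(Δy_t−Δȳ)(Δy_{t+1}−Δȳ) = -815.7778
Denominator Σ(Δy_t−Δȳ)² = 1251.3333
r_1(Δy) = -815.7778 / 1251.3333 = -0.652

-0.652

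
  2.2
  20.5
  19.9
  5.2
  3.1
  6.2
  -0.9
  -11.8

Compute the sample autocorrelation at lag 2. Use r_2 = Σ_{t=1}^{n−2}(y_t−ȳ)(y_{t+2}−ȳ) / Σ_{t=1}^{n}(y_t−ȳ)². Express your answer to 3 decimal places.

-0.107

Mean ȳ = (2.2 + 20.5 + 19.9 + 5.2 + 3.1 + 6.2 − 0.9 − 11.8)/8 = 5.5500
Deviations from mean: -3.3500, 14.9500, 14.3500, -0.3500, -2.4500, 0.6500, -6.4500, -17.3500
Numerator Σ_{t=1}^{6}(y_t−ȳ)(y_{t+2}−ȳ) = -84.1650
Denominator Σ(y_t−ȳ)² = 789.8200
r_2 = -84.1650 / 789.8200 = -0.107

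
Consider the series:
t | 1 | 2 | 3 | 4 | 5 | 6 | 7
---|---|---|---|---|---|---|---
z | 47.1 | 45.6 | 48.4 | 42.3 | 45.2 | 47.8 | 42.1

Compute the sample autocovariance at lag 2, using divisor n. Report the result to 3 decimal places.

Mean z̄ = (47.1 + 45.6 + 48.4 + 42.3 + 45.2 + 47.8 + 42.1)/7 = 45.5000
Σ_{t=1}^{5}(z_t−z̄)(z_{t+2}−z̄) = -2.8900
γ_2 = -2.8900 / 7 = -0.413

-0.413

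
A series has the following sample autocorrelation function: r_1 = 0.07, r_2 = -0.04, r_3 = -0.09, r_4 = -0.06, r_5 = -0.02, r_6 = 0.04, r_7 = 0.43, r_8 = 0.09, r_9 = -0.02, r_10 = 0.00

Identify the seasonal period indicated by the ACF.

The largest autocorrelation is r_7 = 0.43; the remaining lags stay at or below 0.09.
The dominant spike at lag 7 indicates a seasonal period of 7.

7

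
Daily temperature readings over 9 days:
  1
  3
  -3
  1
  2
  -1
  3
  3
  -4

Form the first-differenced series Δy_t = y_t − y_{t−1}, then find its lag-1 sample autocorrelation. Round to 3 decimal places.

-0.371

First differences Δy: 2, -6, 4, 1, -3, 4, 0, -7
Mean of differences = -0.6250
Numerator Σ(Δy_t−Δȳ)(Δy_{t+1}−Δȳ) = -47.3906
Denominator Σ(Δy_t−Δȳ)² = 127.8750
r_1(Δy) = -47.3906 / 127.8750 = -0.371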